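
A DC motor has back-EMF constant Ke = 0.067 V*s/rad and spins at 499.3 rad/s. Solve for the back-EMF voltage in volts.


V_emf = Ke * omega = 0.067*499.3 = 33.4531

33.4531 V


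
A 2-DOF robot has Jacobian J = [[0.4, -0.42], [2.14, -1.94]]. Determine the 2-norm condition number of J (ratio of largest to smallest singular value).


JJ^T eigenvalues: trace(JJ^T) = 8.6796, det(JJ^T) = det(J)^2 = 0.01507984
s_max^2 = (8.6796 + sqrt(75.27513680))/2 = 8.67786226
s_min^2 = (8.6796 - sqrt(75.27513680))/2 = 0.00173774
kappa = s_max/s_min = sqrt(8.67786226/0.00173774) = 70.6666

70.6666


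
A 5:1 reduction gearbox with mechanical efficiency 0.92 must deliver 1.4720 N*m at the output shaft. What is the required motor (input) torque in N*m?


tau_in = tau_out / (N * eta) = 1.4720 / (5 * 0.92) = 0.3200

0.3200 N*m


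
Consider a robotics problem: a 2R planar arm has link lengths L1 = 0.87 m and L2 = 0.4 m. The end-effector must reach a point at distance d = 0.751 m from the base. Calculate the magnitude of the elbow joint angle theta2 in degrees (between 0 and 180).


cos(th2) = (d^2 - L1^2 - L2^2)/(2*L1*L2) = (0.751^2 - 0.87^2 - 0.4^2)/(2*0.87*0.4) = -0.50703879
th2 = acos(-0.50703879) = 120.4668 deg

120.4668 degrees


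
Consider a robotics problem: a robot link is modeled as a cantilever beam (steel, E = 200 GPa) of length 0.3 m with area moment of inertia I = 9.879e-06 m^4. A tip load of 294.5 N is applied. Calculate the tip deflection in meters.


delta = F*L^3/(3*E*I) = 294.5*0.3^3/(3*2.000e+11*9.879e-06)
      = 7.9515/5927400 = 1.3415e-06

1.3415e-06 m


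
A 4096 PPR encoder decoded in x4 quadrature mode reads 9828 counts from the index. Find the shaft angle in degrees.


angle = counts * 360 / (PPR*4) = 9828 * 360 / 16384 = 215.9473

215.9473 degrees


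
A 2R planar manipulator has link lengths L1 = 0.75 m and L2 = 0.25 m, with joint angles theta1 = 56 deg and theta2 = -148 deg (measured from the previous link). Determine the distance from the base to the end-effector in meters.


x = L1*cos(th1) + L2*cos(th1+th2) = 0.410670
y = L1*sin(th1) + L2*sin(th1+th2) = 0.371930
d = sqrt(x^2 + y^2) = sqrt(0.168650 + 0.138332) = 0.5541

0.5541 m


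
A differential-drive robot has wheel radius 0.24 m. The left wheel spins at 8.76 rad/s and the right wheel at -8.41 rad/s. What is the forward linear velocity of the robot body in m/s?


v = r*(wR + wL)/2 = 0.24*(-8.41 + 8.76)/2 = 0.0420

0.0420 m/s


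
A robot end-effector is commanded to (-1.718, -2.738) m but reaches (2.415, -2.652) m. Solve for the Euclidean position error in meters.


dx = 2.415 - (-1.718) = 4.1330, dy = -2.652 - (-2.738) = 0.0860
err = sqrt(17.081689 + 0.007396) = 4.1339

4.1339 m


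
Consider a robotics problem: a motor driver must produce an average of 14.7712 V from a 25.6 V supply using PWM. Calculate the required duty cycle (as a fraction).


D = V_avg/V_supply = 14.7712/25.6 = 0.5770

0.5770


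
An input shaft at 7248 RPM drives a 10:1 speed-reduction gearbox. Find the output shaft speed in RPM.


omega_out = omega_in / N = 7248 / 10 = 724.8000

724.8000 RPM


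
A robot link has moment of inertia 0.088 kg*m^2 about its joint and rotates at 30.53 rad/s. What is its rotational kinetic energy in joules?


KE = (1/2)*I*omega^2 = 0.5*0.088*30.53^2 = 41.0116

41.0116 J


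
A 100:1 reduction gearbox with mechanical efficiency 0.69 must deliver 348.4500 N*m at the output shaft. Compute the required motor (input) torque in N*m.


tau_in = tau_out / (N * eta) = 348.4500 / (100 * 0.69) = 5.0500

5.0500 N*m


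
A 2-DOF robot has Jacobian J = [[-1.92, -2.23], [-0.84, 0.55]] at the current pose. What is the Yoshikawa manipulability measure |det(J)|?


det(J) = -1.92*0.55 - (-2.23)*(-0.84) = -2.9292
|det(J)| = 2.9292

2.9292


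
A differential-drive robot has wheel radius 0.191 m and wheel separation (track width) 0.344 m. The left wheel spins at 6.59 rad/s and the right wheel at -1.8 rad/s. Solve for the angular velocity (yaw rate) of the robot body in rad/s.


omega = r*(wR - wL)/L = 0.191*(-1.8 - (6.59))/0.344 = -4.6584

-4.6584 rad/s


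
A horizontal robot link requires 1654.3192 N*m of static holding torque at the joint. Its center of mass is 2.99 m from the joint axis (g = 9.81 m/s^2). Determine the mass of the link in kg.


m = tau / (g*L) = 1654.3192 / (9.81 * 2.99) = 56.4000

56.4000 kg


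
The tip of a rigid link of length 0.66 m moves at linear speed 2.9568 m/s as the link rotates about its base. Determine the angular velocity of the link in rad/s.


omega = v / L = 2.9568 / 0.66 = 4.4800

4.4800 rad/s


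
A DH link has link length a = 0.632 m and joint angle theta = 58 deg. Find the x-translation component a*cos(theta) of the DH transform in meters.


a*cos(theta) = 0.632*cos(58 deg) = 0.3349

0.3349 m


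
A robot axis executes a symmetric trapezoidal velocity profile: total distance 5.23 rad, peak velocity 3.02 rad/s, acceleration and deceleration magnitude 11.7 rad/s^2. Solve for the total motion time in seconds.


t_acc = v/a = 3.02/11.7 = 0.258120 s
d_acc = v^2/(2a) = 0.389761 rad (each ramp)
d_cruise = 5.23 - 2*0.389761 = 4.450478 rad
t_cruise = 4.450478/3.02 = 1.473668 s
t_total = 2*0.258120 + 1.473668 = 1.9899

1.9899 s


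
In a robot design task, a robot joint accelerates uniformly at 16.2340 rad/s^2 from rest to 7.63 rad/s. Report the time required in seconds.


t = delta_omega / alpha = 7.63 / 16.2340 = 0.4700

0.4700 s


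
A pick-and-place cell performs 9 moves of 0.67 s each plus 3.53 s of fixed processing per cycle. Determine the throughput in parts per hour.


T_cycle = 9*0.67 + 3.53 = 9.5600 s
rate = 3600/T = 376.5690

376.5690 parts/hour


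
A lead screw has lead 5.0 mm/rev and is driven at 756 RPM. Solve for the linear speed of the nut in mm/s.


v = lead * (RPM/60) = 5.0*756/60 = 63.0000

63.0000 mm/s


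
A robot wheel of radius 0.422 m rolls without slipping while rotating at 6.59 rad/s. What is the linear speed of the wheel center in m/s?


v = omega * r = 6.59 * 0.422 = 2.7810

2.7810 m/s


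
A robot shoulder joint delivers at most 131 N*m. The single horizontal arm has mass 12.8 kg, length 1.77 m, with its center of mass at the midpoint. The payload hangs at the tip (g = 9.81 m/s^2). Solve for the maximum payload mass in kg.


tau_arm = m_arm*g*(L/2) = 12.8*9.81*1.77/2 = 111.1277 N*m
tau_payload = tau_max - tau_arm = 131 - 111.1277 = 19.8723
m_payload = tau_payload / (g*L) = 19.8723 / (9.81*1.77) = 1.1445

1.1445 kg


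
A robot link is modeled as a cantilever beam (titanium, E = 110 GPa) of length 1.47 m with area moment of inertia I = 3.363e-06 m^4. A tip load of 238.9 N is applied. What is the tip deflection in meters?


delta = F*L^3/(3*E*I) = 238.9*1.47^3/(3*1.100e+11*3.363e-06)
      = 758.8713447/1109790 = 6.8380e-04

6.8380e-04 m


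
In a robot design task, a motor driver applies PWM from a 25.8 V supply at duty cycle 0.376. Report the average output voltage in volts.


V_avg = V_supply * D = 25.8*0.376 = 9.7008

9.7008 V


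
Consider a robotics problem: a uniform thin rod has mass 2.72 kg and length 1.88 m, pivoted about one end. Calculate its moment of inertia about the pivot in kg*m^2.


I = (1/3)*m*L^2 = (1/3)*2.72*1.88^2 = 3.2045

3.2045 kg*m^2


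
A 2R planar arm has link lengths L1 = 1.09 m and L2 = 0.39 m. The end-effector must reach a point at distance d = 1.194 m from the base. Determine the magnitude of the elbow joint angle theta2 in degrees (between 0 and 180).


cos(th2) = (d^2 - L1^2 - L2^2)/(2*L1*L2) = (1.194^2 - 1.09^2 - 0.39^2)/(2*1.09*0.39) = 0.10048930
th2 = acos(0.10048930) = 84.2327 deg

84.2327 degrees


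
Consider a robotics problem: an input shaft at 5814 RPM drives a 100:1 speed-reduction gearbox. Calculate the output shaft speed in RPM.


omega_out = omega_in / N = 5814 / 100 = 58.1400

58.1400 RPM


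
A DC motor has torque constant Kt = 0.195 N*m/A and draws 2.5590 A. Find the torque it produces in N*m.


tau = Kt * I = 0.195*2.5590 = 0.4990

0.4990 N*m


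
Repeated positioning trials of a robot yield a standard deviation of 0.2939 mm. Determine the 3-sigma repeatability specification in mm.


repeatability = 3*sigma = 3*0.2939 = 0.8817

0.8817 mm


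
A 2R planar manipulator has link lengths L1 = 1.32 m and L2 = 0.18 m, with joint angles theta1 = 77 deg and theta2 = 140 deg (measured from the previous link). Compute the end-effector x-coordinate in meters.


x = L1*cos(th1) + L2*cos(th1+th2) = 1.32*cos(77 deg) + 0.18*cos(217 deg) = 0.1532

0.1532 m


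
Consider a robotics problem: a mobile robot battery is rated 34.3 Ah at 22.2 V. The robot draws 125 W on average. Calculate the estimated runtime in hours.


E = 34.3*22.2 = 761.4600 Wh
t = E/P = 761.4600/125 = 6.0917

6.0917 hours


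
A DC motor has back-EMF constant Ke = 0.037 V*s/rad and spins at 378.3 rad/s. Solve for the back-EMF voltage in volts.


V_emf = Ke * omega = 0.037*378.3 = 13.9971

13.9971 V


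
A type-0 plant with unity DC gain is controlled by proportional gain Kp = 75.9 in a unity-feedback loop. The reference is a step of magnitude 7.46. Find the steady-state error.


e_ss = R/(1 + Kp) = 7.46/(1 + 75.9) = 7.46/76.9000 = 0.0970

0.0970


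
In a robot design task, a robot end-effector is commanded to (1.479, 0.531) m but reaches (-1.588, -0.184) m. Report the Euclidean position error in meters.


dx = -1.588 - (1.479) = -3.0670, dy = -0.184 - (0.531) = -0.7150
err = sqrt(9.406489 + 0.511225) = 3.1492

3.1492 m


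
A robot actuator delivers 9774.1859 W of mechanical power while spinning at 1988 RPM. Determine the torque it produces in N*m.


omega = 1988 * 2*pi/60 = 208.182873 rad/s
tau = P / omega = 9774.1859 / 208.182873 = 46.9500

46.9500 N*m


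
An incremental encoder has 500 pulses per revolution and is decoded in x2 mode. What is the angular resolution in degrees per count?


resolution = 360 / (PPR * 2) = 360 / 1000 = 0.3600

0.3600 degrees


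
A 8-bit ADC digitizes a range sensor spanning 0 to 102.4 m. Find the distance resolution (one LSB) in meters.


res = range / 2^n = 102.4/2^8 = 102.4/256 = 0.4000

0.4000 m


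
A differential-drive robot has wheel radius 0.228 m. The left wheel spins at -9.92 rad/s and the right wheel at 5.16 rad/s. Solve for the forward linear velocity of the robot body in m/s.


v = r*(wR + wL)/2 = 0.228*(5.16 + -9.92)/2 = -0.5426

-0.5426 m/s


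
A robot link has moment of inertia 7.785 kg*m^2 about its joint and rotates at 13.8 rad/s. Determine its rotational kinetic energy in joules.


KE = (1/2)*I*omega^2 = 0.5*7.785*13.8^2 = 741.2877

741.2877 J


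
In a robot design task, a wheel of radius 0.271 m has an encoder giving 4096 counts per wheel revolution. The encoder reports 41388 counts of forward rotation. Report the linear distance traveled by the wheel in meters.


revs = 41388/4096 = 10.104492
d = revs * 2*pi*r = 10.104492 * 2*pi*0.271 = 17.2054

17.2054 m


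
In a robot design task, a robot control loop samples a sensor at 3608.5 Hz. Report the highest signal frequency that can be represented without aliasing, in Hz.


f_max = f_s/2 = 3608.5/2 = 1804.2500

1804.2500 Hz


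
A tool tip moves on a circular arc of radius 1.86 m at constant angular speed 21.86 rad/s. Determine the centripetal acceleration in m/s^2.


a_c = omega^2 * r = 21.86^2 * 1.86 = 888.8189

888.8189 m/s^2


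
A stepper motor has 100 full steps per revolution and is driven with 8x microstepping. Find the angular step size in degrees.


step = 360/(100*8) = 360/800 = 0.4500

0.4500 degrees


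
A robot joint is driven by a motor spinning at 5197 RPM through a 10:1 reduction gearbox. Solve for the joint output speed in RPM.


omega_joint = omega_motor / N = 5197 / 10 = 519.7000

519.7000 RPM


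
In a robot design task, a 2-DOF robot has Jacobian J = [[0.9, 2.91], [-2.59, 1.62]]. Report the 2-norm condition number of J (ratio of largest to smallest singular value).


JJ^T eigenvalues: trace(JJ^T) = 18.6106, det(JJ^T) = det(J)^2 = 80.90822601
s_max^2 = (18.6106 + sqrt(22.72152832))/2 = 11.68865521
s_min^2 = (18.6106 - sqrt(22.72152832))/2 = 6.92194479
kappa = s_max/s_min = sqrt(11.68865521/6.92194479) = 1.2995

1.2995


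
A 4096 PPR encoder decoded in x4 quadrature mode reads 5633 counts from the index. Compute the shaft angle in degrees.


angle = counts * 360 / (PPR*4) = 5633 * 360 / 16384 = 123.7720

123.7720 degrees


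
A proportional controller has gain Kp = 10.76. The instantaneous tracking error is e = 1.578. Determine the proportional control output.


u_P = Kp * e = 10.76 * 1.578 = 16.9793

16.9793


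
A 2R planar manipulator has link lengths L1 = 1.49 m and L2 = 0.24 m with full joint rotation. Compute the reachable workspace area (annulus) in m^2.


r_max = L1 + L2 = 1.7300, r_min = |L1 - L2| = 1.2500
A = pi*(r_max^2 - r_min^2) = pi*(2.9929 - 1.5625) = 4.4937

4.4937 m^2


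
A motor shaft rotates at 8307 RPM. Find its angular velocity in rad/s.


omega = 8307 * 2*pi/60 = 869.9070

869.9070 rad/s


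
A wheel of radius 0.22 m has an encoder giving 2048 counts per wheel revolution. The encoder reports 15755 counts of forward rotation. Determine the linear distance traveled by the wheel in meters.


revs = 15755/2048 = 7.692871
d = revs * 2*pi*r = 7.692871 * 2*pi*0.22 = 10.6339

10.6339 m


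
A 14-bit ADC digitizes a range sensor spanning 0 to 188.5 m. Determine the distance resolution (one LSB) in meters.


res = range / 2^n = 188.5/2^14 = 188.5/16384 = 0.0115

0.0115 m


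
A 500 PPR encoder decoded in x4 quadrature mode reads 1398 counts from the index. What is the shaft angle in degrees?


angle = counts * 360 / (PPR*4) = 1398 * 360 / 2000 = 251.6400

251.6400 degrees


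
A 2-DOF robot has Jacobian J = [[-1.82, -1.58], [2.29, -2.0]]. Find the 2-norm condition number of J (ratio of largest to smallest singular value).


JJ^T eigenvalues: trace(JJ^T) = 15.0529, det(JJ^T) = det(J)^2 = 52.68146724
s_max^2 = (15.0529 + sqrt(15.86392945))/2 = 9.51792743
s_min^2 = (15.0529 - sqrt(15.86392945))/2 = 5.53497257
kappa = s_max/s_min = sqrt(9.51792743/5.53497257) = 1.3113

1.3113


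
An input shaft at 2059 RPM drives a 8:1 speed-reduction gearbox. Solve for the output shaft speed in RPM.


omega_out = omega_in / N = 2059 / 8 = 257.3750

257.3750 RPM


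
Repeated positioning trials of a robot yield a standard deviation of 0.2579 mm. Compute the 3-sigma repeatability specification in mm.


repeatability = 3*sigma = 3*0.2579 = 0.7737

0.7737 mm


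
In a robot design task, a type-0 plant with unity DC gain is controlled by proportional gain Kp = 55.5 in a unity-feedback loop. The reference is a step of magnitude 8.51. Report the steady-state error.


e_ss = R/(1 + Kp) = 8.51/(1 + 55.5) = 8.51/56.5000 = 0.1506

0.1506


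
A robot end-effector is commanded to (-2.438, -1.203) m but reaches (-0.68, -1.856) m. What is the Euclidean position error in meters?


dx = -0.68 - (-2.438) = 1.7580, dy = -1.856 - (-1.203) = -0.6530
err = sqrt(3.090564 + 0.426409) = 1.8754

1.8754 m


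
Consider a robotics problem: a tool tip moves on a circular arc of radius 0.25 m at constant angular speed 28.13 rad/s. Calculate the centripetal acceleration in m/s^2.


a_c = omega^2 * r = 28.13^2 * 0.25 = 197.8242

197.8242 m/s^2


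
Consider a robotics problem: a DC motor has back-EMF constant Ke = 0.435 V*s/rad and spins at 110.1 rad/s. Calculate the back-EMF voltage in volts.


V_emf = Ke * omega = 0.435*110.1 = 47.8935

47.8935 V


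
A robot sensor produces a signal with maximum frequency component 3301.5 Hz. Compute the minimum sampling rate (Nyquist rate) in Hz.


f_s,min = 2*f_max = 2*3301.5 = 6603.0000

6603.0000 Hz


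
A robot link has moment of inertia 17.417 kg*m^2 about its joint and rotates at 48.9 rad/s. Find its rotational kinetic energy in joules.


KE = (1/2)*I*omega^2 = 0.5*17.417*48.9^2 = 20823.8523

20823.8523 J


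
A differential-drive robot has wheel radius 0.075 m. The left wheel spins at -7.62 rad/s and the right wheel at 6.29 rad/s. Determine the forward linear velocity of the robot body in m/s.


v = r*(wR + wL)/2 = 0.075*(6.29 + -7.62)/2 = -0.0499

-0.0499 m/s


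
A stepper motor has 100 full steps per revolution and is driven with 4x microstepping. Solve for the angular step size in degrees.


step = 360/(100*4) = 360/400 = 0.9000

0.9000 degrees


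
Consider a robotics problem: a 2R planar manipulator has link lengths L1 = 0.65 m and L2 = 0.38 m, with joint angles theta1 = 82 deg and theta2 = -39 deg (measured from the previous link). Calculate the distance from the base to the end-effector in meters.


x = L1*cos(th1) + L2*cos(th1+th2) = 0.368377
y = L1*sin(th1) + L2*sin(th1+th2) = 0.902834
d = sqrt(x^2 + y^2) = sqrt(0.135702 + 0.815109) = 0.9751

0.9751 m


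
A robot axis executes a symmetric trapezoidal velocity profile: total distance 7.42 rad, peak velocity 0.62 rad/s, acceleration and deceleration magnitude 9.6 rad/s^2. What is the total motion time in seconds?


t_acc = v/a = 0.62/9.6 = 0.064583 s
d_acc = v^2/(2a) = 0.020021 rad (each ramp)
d_cruise = 7.42 - 2*0.020021 = 7.379958 rad
t_cruise = 7.379958/0.62 = 11.903158 s
t_total = 2*0.064583 + 11.903158 = 12.0323

12.0323 s


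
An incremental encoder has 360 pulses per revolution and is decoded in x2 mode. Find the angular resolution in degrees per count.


resolution = 360 / (PPR * 2) = 360 / 720 = 0.5000

0.5000 degrees


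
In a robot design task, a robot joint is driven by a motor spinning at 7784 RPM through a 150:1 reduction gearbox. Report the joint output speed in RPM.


omega_joint = omega_motor / N = 7784 / 150 = 51.8933

51.8933 RPM


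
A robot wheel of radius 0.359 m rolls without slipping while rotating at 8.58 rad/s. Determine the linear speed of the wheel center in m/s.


v = omega * r = 8.58 * 0.359 = 3.0802

3.0802 m/s


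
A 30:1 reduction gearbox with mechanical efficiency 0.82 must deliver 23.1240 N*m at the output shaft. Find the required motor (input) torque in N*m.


tau_in = tau_out / (N * eta) = 23.1240 / (30 * 0.82) = 0.9400

0.9400 N*m


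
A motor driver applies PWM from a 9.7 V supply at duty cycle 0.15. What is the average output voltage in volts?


V_avg = V_supply * D = 9.7*0.15 = 1.4550

1.4550 V


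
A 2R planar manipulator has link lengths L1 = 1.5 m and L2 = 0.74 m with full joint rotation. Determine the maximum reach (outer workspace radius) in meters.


r_max = L1 + L2 = 1.5 + 0.74 = 2.2400

2.2400 m


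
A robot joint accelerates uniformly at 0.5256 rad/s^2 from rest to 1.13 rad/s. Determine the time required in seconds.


t = delta_omega / alpha = 1.13 / 0.5256 = 2.1499

2.1499 s


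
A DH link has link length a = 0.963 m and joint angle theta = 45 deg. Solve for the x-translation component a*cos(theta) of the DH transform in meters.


a*cos(theta) = 0.963*cos(45 deg) = 0.6809

0.6809 m


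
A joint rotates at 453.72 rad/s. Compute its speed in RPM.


RPM = 453.72 * 60/(2*pi) = 4332.7068

4332.7068 RPM


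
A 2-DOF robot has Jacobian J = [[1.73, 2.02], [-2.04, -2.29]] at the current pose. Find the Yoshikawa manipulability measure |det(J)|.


det(J) = 1.73*-2.29 - (2.02)*(-2.04) = 0.1591
|det(J)| = 0.1591

0.1591


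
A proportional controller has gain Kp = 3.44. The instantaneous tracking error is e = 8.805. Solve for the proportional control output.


u_P = Kp * e = 3.44 * 8.805 = 30.2892

30.2892


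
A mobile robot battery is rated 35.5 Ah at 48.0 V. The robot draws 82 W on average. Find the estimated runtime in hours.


E = 35.5*48.0 = 1704.0000 Wh
t = E/P = 1704.0000/82 = 20.7805

20.7805 hours


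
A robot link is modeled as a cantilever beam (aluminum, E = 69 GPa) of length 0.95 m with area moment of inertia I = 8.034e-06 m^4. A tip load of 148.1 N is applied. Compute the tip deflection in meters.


delta = F*L^3/(3*E*I) = 148.1*0.95^3/(3*6.900e+10*8.034e-06)
      = 126.9772375/1663038 = 7.6353e-05

7.6353e-05 m


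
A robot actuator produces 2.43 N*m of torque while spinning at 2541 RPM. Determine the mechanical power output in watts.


omega = 2541 * 2*pi/60 = 266.092898 rad/s
P = tau * omega = 2.43 * 266.092898 = 646.6057

646.6057 W


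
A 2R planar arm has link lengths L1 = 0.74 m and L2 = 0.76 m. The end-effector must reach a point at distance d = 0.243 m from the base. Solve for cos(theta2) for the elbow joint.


cos(th2) = (d^2 - L1^2 - L2^2)/(2*L1*L2) = (0.243^2 - 0.74^2 - 0.76^2)/(2*0.74*0.76) = -0.9479

-0.9479


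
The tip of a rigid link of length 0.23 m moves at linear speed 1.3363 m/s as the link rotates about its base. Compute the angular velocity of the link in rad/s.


omega = v / L = 1.3363 / 0.23 = 5.8100

5.8100 rad/s


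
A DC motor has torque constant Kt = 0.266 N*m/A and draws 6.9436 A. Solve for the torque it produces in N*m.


tau = Kt * I = 0.266*6.9436 = 1.8470

1.8470 N*m


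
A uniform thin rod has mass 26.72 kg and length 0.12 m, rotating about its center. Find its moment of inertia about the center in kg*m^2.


I = (1/12)*m*L^2 = (1/12)*26.72*0.12^2 = 0.0321

0.0321 kg*m^2


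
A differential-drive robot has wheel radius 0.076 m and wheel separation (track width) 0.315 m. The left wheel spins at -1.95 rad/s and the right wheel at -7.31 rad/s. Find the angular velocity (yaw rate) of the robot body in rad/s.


omega = r*(wR - wL)/L = 0.076*(-7.31 - (-1.95))/0.315 = -1.2932

-1.2932 rad/s


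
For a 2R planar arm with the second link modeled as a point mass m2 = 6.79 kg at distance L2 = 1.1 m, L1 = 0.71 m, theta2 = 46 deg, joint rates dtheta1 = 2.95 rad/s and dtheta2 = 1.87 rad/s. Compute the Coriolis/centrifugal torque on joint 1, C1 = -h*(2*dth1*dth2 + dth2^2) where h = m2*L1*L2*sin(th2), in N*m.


h = m2*L1*L2*sin(th2) = 6.79*0.71*1.1*sin(46 deg) = 3.814652
C1 = -h*(2*2.95*1.87 + 1.87^2) = -3.814652*14.5299 = -55.4265

-55.4265 N*m


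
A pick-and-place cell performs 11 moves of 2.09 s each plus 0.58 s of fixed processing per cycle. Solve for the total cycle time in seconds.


T = 11*2.09 + 0.58 = 23.5700

23.5700 s


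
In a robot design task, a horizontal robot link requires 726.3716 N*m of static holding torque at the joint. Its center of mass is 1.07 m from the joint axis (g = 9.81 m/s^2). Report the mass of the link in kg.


m = tau / (g*L) = 726.3716 / (9.81 * 1.07) = 69.2000

69.2000 kg


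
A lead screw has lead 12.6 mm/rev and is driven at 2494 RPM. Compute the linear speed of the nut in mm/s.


v = lead * (RPM/60) = 12.6*2494/60 = 523.7400

523.7400 mm/s


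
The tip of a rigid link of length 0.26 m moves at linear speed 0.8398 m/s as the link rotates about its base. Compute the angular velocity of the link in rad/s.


omega = v / L = 0.8398 / 0.26 = 3.2300

3.2300 rad/s


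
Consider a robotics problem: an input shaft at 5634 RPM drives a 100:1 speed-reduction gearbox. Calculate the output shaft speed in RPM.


omega_out = omega_in / N = 5634 / 100 = 56.3400

56.3400 RPM


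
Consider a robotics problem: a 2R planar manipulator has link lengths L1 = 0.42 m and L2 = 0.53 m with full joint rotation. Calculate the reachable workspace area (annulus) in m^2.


r_max = L1 + L2 = 0.9500, r_min = |L1 - L2| = 0.1100
A = pi*(r_max^2 - r_min^2) = pi*(0.9025 - 0.0121) = 2.7973

2.7973 m^2


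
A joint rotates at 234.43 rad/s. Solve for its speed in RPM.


RPM = 234.43 * 60/(2*pi) = 2238.6416

2238.6416 RPM


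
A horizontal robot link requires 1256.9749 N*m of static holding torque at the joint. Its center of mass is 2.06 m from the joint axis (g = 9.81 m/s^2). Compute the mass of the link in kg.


m = tau / (g*L) = 1256.9749 / (9.81 * 2.06) = 62.2000

62.2000 kg


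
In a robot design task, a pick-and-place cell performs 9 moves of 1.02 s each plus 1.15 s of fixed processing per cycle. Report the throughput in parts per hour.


T_cycle = 9*1.02 + 1.15 = 10.3300 s
rate = 3600/T = 348.4995

348.4995 parts/hour


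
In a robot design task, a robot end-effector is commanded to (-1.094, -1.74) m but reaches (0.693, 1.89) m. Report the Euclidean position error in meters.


dx = 0.693 - (-1.094) = 1.7870, dy = 1.89 - (-1.74) = 3.6300
err = sqrt(3.193369 + 13.176900) = 4.0460

4.0460 m


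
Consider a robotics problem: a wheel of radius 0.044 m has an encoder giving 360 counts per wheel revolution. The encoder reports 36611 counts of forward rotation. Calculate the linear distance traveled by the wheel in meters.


revs = 36611/360 = 101.697222
d = revs * 2*pi*r = 101.697222 * 2*pi*0.044 = 28.1152

28.1152 m


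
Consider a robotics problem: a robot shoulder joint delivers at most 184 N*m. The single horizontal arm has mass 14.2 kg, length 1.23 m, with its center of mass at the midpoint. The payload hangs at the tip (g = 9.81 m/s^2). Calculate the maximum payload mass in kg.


tau_arm = m_arm*g*(L/2) = 14.2*9.81*1.23/2 = 85.6707 N*m
tau_payload = tau_max - tau_arm = 184 - 85.6707 = 98.3293
m_payload = tau_payload / (g*L) = 98.3293 / (9.81*1.23) = 8.1491

8.1491 kg


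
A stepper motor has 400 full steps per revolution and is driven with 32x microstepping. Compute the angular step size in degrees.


step = 360/(400*32) = 360/12800 = 0.0281

0.0281 degrees


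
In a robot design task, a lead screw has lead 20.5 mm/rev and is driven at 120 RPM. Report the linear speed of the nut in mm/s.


v = lead * (RPM/60) = 20.5*120/60 = 41.0000

41.0000 mm/s


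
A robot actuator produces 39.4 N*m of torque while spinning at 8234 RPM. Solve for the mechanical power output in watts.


omega = 8234 * 2*pi/60 = 862.262464 rad/s
P = tau * omega = 39.4 * 862.262464 = 33973.1411

33973.1411 W


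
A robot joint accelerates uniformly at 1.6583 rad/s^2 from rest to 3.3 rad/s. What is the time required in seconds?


t = delta_omega / alpha = 3.3 / 1.6583 = 1.9900

1.9900 s


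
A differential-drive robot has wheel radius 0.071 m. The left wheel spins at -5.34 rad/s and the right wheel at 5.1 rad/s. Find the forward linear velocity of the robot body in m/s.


v = r*(wR + wL)/2 = 0.071*(5.1 + -5.34)/2 = -0.0085

-0.0085 m/s


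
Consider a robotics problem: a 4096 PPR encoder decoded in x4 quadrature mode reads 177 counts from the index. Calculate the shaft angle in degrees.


angle = counts * 360 / (PPR*4) = 177 * 360 / 16384 = 3.8892

3.8892 degrees


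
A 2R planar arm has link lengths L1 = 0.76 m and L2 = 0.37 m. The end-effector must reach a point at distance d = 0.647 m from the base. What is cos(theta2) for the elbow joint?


cos(th2) = (d^2 - L1^2 - L2^2)/(2*L1*L2) = (0.647^2 - 0.76^2 - 0.37^2)/(2*0.76*0.37) = -0.5261

-0.5261


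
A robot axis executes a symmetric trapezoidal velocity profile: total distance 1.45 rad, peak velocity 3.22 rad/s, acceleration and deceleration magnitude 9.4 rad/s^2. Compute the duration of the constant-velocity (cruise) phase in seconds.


t_acc = v/a = 0.342553 s, d_acc = v^2/(2a) = 0.551511 rad each
d_cruise = 1.45 - 2*0.551511 = 0.346978 rad
t_cruise = d_cruise/v = 0.346978/3.22 = 0.1078

0.1078 s


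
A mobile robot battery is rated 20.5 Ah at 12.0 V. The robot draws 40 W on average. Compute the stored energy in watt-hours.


E = capacity * V = 20.5*12.0 = 246.0000

246.0000 Wh


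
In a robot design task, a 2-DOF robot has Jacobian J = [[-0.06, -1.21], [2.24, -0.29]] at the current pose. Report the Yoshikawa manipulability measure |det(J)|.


det(J) = -0.06*-0.29 - (-1.21)*(2.24) = 2.7278
|det(J)| = 2.7278

2.7278


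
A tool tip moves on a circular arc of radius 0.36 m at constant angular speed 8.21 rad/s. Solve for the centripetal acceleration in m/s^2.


a_c = omega^2 * r = 8.21^2 * 0.36 = 24.2655

24.2655 m/s^2


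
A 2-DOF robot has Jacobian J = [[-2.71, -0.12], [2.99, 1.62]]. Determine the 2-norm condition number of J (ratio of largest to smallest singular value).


JJ^T eigenvalues: trace(JJ^T) = 18.9230, det(JJ^T) = det(J)^2 = 16.25218596
s_max^2 = (18.9230 + sqrt(293.07118516))/2 = 18.02116099
s_min^2 = (18.9230 - sqrt(293.07118516))/2 = 0.90183901
kappa = s_max/s_min = sqrt(18.02116099/0.90183901) = 4.4702

4.4702


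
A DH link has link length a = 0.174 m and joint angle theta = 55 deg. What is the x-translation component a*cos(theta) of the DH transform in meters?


a*cos(theta) = 0.174*cos(55 deg) = 0.0998

0.0998 m


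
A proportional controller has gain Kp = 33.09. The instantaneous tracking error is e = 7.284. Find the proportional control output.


u_P = Kp * e = 33.09 * 7.284 = 241.0276

241.0276


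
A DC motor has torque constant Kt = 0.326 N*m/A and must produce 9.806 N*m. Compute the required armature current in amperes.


I = tau / Kt = 9.806/0.326 = 30.0798

30.0798 A


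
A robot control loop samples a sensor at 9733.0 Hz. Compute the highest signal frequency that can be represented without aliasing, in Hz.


f_max = f_s/2 = 9733.0/2 = 4866.5000

4866.5000 Hz


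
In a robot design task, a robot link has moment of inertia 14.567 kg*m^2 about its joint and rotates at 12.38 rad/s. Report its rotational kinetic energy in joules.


KE = (1/2)*I*omega^2 = 0.5*14.567*12.38^2 = 1116.3013

1116.3013 J


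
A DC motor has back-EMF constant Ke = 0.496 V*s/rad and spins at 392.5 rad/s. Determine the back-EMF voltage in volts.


V_emf = Ke * omega = 0.496*392.5 = 194.6800

194.6800 V


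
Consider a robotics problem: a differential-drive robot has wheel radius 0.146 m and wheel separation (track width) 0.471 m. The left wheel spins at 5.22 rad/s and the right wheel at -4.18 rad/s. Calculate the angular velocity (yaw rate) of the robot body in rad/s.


omega = r*(wR - wL)/L = 0.146*(-4.18 - (5.22))/0.471 = -2.9138

-2.9138 rad/s


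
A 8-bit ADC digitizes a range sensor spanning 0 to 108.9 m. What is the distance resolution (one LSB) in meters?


res = range / 2^n = 108.9/2^8 = 108.9/256 = 0.4254

0.4254 m


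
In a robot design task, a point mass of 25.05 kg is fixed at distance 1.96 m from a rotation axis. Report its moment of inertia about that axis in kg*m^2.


I = m*r^2 = 25.05*1.96^2 = 96.2321

96.2321 kg*m^2


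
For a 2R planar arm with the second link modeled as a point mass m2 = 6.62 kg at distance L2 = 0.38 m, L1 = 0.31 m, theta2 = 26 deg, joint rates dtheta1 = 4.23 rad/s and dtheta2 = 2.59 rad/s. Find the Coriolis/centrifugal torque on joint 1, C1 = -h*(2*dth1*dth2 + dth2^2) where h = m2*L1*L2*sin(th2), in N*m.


h = m2*L1*L2*sin(th2) = 6.62*0.31*0.38*sin(26 deg) = 0.341858
C1 = -h*(2*4.23*2.59 + 2.59^2) = -0.341858*28.6195 = -9.7838

-9.7838 N*m


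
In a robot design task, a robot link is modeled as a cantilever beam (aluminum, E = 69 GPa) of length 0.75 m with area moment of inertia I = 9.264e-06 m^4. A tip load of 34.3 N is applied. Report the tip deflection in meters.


delta = F*L^3/(3*E*I) = 34.3*0.75^3/(3*6.900e+10*9.264e-06)
      = 14.4703125/1917648 = 7.5459e-06

7.5459e-06 m


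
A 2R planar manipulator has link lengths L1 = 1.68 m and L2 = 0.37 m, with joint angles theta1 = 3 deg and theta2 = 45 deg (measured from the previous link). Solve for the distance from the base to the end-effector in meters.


x = L1*cos(th1) + L2*cos(th1+th2) = 1.925276
y = L1*sin(th1) + L2*sin(th1+th2) = 0.362888
d = sqrt(x^2 + y^2) = sqrt(3.706688 + 0.131688) = 1.9592

1.9592 m


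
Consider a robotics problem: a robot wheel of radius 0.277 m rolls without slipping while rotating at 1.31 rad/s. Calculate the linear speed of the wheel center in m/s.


v = omega * r = 1.31 * 0.277 = 0.3629

0.3629 m/s


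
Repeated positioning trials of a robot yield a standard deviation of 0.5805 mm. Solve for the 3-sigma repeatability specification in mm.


repeatability = 3*sigma = 3*0.5805 = 1.7415

1.7415 mm


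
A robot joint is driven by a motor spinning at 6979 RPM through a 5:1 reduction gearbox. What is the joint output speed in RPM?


omega_joint = omega_motor / N = 6979 / 5 = 1395.8000

1395.8000 RPM


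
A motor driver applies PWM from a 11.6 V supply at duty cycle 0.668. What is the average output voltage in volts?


V_avg = V_supply * D = 11.6*0.668 = 7.7488

7.7488 V


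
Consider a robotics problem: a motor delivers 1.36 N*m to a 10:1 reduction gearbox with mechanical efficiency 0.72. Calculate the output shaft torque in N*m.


tau_out = tau_in * N * eta = 1.36 * 10 * 0.72 = 9.7920

9.7920 N*m


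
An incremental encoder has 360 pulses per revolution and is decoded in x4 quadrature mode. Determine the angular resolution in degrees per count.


resolution = 360 / (PPR * 4) = 360 / 1440 = 0.2500

0.2500 degrees


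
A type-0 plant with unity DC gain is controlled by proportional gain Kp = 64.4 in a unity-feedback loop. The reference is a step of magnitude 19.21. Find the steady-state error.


e_ss = R/(1 + Kp) = 19.21/(1 + 64.4) = 19.21/65.4000 = 0.2937

0.2937


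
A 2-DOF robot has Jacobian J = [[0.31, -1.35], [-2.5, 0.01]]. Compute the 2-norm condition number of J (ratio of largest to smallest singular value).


JJ^T eigenvalues: trace(JJ^T) = 8.1687, det(JJ^T) = det(J)^2 = 11.36970961
s_max^2 = (8.1687 + sqrt(21.24882125))/2 = 6.38917219
s_min^2 = (8.1687 - sqrt(21.24882125))/2 = 1.77952781
kappa = s_max/s_min = sqrt(6.38917219/1.77952781) = 1.8948

1.8948


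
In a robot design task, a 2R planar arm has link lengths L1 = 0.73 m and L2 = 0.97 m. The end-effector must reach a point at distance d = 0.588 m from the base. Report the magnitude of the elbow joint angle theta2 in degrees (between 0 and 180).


cos(th2) = (d^2 - L1^2 - L2^2)/(2*L1*L2) = (0.588^2 - 0.73^2 - 0.97^2)/(2*0.73*0.97) = -0.79653721
th2 = acos(-0.79653721) = 142.8007 deg

142.8007 degrees


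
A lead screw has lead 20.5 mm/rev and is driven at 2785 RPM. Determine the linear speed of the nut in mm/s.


v = lead * (RPM/60) = 20.5*2785/60 = 951.5417

951.5417 mm/s


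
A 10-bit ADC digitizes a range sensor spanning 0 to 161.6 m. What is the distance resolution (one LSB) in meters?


res = range / 2^n = 161.6/2^10 = 161.6/1024 = 0.1578

0.1578 m


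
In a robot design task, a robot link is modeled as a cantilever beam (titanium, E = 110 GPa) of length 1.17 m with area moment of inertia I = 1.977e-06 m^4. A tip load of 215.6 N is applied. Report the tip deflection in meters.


delta = F*L^3/(3*E*I) = 215.6*1.17^3/(3*1.100e+11*1.977e-06)
      = 345.3077628/652410 = 5.2928e-04

5.2928e-04 m


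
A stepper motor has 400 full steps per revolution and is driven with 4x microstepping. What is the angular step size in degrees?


step = 360/(400*4) = 360/1600 = 0.2250

0.2250 degrees


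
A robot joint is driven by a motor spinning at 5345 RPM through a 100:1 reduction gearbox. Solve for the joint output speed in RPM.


omega_joint = omega_motor / N = 5345 / 100 = 53.4500

53.4500 RPM


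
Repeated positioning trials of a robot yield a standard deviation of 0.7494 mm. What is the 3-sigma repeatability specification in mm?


repeatability = 3*sigma = 3*0.7494 = 2.2482

2.2482 mm


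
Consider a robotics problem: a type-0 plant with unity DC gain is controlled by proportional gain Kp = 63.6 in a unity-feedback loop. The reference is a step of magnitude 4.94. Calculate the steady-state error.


e_ss = R/(1 + Kp) = 4.94/(1 + 63.6) = 4.94/64.6000 = 0.0765

0.0765


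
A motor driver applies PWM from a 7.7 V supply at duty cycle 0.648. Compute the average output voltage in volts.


V_avg = V_supply * D = 7.7*0.648 = 4.9896

4.9896 V


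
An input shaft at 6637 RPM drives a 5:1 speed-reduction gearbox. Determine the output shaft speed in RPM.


omega_out = omega_in / N = 6637 / 5 = 1327.4000

1327.4000 RPM


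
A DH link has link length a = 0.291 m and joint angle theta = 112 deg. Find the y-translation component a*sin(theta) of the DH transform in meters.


a*sin(theta) = 0.291*sin(112 deg) = 0.2698

0.2698 m


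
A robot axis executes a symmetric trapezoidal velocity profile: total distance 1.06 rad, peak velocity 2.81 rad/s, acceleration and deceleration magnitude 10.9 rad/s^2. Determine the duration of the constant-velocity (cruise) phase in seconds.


t_acc = v/a = 0.257798 s, d_acc = v^2/(2a) = 0.362206 rad each
d_cruise = 1.06 - 2*0.362206 = 0.335588 rad
t_cruise = d_cruise/v = 0.335588/2.81 = 0.1194

0.1194 s


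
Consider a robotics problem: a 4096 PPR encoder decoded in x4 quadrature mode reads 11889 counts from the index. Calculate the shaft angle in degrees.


angle = counts * 360 / (PPR*4) = 11889 * 360 / 16384 = 261.2329

261.2329 degrees


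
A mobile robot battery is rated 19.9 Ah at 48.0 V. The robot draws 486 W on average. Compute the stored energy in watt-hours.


E = capacity * V = 19.9*48.0 = 955.2000

955.2000 Wh


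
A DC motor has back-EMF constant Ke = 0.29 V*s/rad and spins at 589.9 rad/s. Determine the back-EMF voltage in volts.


V_emf = Ke * omega = 0.29*589.9 = 171.0710

171.0710 V


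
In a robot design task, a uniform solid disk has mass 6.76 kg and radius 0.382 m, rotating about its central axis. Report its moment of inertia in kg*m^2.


I = (1/2)*m*R^2 = 0.5*6.76*0.382^2 = 0.4932

0.4932 kg*m^2


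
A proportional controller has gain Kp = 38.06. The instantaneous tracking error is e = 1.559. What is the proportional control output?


u_P = Kp * e = 38.06 * 1.559 = 59.3355

59.3355


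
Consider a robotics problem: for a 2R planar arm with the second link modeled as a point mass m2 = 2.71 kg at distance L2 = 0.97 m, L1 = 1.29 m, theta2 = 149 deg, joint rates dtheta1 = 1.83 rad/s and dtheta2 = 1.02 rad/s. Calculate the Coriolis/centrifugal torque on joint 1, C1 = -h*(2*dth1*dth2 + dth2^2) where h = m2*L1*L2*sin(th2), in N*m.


h = m2*L1*L2*sin(th2) = 2.71*1.29*0.97*sin(149 deg) = 1.746506
C1 = -h*(2*1.83*1.02 + 1.02^2) = -1.746506*4.7736 = -8.3371

-8.3371 N*m


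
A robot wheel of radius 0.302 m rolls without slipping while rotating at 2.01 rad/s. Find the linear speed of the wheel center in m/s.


v = omega * r = 2.01 * 0.302 = 0.6070

0.6070 m/s


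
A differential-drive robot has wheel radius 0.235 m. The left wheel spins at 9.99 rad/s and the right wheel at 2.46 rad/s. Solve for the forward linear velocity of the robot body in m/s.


v = r*(wR + wL)/2 = 0.235*(2.46 + 9.99)/2 = 1.4629

1.4629 m/s


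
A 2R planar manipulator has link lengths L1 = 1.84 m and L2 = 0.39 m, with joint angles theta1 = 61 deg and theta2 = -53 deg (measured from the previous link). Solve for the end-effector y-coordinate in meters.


y = L1*sin(th1) + L2*sin(th1+th2) = 1.84*sin(61 deg) + 0.39*sin(8 deg) = 1.6636

1.6636 m


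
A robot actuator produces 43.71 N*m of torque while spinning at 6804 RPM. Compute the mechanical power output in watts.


omega = 6804 * 2*pi/60 = 712.513214 rad/s
P = tau * omega = 43.71 * 712.513214 = 31143.9526

31143.9526 W


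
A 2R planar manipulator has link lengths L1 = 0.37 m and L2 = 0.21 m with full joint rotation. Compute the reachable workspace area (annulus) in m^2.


r_max = L1 + L2 = 0.5800, r_min = |L1 - L2| = 0.1600
A = pi*(r_max^2 - r_min^2) = pi*(0.3364 - 0.0256) = 0.9764

0.9764 m^2


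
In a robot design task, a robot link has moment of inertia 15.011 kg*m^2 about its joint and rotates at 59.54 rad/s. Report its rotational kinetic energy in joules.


KE = (1/2)*I*omega^2 = 0.5*15.011*59.54^2 = 26607.0846

26607.0846 J


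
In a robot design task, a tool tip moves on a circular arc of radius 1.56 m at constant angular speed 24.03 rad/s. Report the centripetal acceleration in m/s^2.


a_c = omega^2 * r = 24.03^2 * 1.56 = 900.8078

900.8078 m/s^2
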